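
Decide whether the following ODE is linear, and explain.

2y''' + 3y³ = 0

Nonlinear (y³ term)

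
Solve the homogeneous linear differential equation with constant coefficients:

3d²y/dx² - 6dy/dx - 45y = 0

Characteristic equation: 3r² - 6r - 45 = 0
Divide by 3: r² - 2r - 15 = 0
Roots: r = 5, -3 (distinct real)
General solution: y = C₁e^(5x) + C₂e^(-3x)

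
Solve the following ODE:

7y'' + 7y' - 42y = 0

Characteristic equation: 7r² + 7r - 42 = 0
Divide by 7: r² + r - 6 = 0
Roots: r = 2, -3 (distinct real)
General solution: y = C₁e^(2x) + C₂e^(-3x)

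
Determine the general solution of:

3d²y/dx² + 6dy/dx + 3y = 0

Characteristic equation: 3r² + 6r + 3 = 0
Divide by 3: r² + 2r + 1 = 0
Factored: (r + 1)² = 0
Repeated root: r = -1
General solution: y = (C₁ + C₂x)e^(-x)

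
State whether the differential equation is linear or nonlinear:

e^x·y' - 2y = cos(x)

Linear (y and its derivatives appear to the first power only, no products of y terms)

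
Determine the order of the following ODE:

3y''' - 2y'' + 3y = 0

The order is 3 (highest derivative is of order 3).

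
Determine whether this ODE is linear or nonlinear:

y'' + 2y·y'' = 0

Nonlinear (y·y'' term)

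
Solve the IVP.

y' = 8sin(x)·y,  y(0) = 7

General solution: y = Ce^(-8cos(x))
Applying IC y(0) = 7:
Particular solution: y = 7e^(8(1-cos(x)))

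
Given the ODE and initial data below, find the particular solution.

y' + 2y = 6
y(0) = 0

General solution: y = 3 + Ce^(-2x)
Applying y(0) = 0: C = 0 - 3 = -3
Particular solution: y = 3 - 3e^(-2x)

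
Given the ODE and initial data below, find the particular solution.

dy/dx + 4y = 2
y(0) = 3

General solution: y = 1/2 + Ce^(-4x)
Applying y(0) = 3: C = 3 - 1/2 = 5/2
Particular solution: y = 1/2 + (5/2)e^(-4x)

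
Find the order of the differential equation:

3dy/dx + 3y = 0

The order is 1 (highest derivative is of order 1).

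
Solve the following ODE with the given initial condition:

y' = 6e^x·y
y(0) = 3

General solution: y = Ce^(6e^x)
Applying IC y(0) = 3:
Particular solution: y = 3e^(6(e^x - 1))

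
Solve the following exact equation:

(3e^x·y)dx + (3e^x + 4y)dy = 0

Verify exactness: ∂M/∂y = ∂N/∂x ✓
Find F(x,y) such that ∂F/∂x = M, ∂F/∂y = N
Solution: 3e^x·y + 2y² = C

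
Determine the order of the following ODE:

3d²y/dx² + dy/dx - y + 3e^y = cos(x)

The order is 2 (highest derivative is of order 2).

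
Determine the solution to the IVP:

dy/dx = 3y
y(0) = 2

General solution: y = Ce^(3x)
Applying IC y(0) = 2:
Particular solution: y = 2e^(3x)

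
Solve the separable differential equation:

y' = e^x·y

Separating variables and integrating:
ln|y| = e^x + C

General solution: y = Ce^(e^x)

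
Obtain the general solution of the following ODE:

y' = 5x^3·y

Separating variables and integrating:
ln|y| = 5x^4/4 + C

General solution: y = Ce^(5x^4/4)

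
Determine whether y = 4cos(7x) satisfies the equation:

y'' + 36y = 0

Verification:
y'' = -196cos(7x)
y'' + 36y ≠ 0 (frequency mismatch: got 49 instead of 36)

No, it is not a solution.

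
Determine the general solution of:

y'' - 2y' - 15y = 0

Characteristic equation: r² - 2r - 15 = 0
Roots: r = 5, -3 (distinct real)
General solution: y = C₁e^(5x) + C₂e^(-3x)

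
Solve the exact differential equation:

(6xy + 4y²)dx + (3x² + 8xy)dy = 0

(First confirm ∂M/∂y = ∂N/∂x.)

Verify exactness: ∂M/∂y = ∂N/∂x ✓
Find F(x,y) such that ∂F/∂x = M, ∂F/∂y = N
Solution: 3x²y + 4xy² = C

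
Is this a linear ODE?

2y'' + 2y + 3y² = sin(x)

No. Nonlinear (y² term)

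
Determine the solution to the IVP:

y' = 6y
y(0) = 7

General solution: y = Ce^(6x)
Applying IC y(0) = 7:
Particular solution: y = 7e^(6x)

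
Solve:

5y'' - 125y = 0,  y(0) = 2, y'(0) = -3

General solution: y = C₁e^(5x) + C₂e^(-5x)
Applying ICs: C₁ = 7/10, C₂ = 13/10
Particular solution: y = (7/10)e^(5x) + (13/10)e^(-5x)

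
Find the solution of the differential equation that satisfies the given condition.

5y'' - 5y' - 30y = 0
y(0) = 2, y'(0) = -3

General solution: y = C₁e^(3x) + C₂e^(-2x)
Applying ICs: C₁ = 1/5, C₂ = 9/5
Particular solution: y = (1/5)e^(3x) + (9/5)e^(-2x)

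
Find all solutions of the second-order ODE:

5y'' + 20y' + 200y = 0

Characteristic equation: 5r² + 20r + 200 = 0
Divide by 5: r² + 4r + 40 = 0
Roots: r = -2 ± 6i (complex conjugates)
General solution: y = e^(-2x)(C₁cos(6x) + C₂sin(6x))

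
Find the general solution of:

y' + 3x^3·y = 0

Using integrating factor method:

General solution: y = Ce^(-3x^4/4)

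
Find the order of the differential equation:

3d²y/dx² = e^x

The order is 2 (highest derivative is of order 2).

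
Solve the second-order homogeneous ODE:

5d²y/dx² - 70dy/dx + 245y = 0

Characteristic equation: 5r² - 70r + 245 = 0
Divide by 5: r² - 14r + 49 = 0
Factored: (r - 7)² = 0
Repeated root: r = 7
General solution: y = (C₁ + C₂x)e^(7x)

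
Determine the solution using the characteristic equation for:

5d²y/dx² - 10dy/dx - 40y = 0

Characteristic equation: 5r² - 10r - 40 = 0
Divide by 5: r² - 2r - 8 = 0
Roots: r = 4, -2 (distinct real)
General solution: y = C₁e^(4x) + C₂e^(-2x)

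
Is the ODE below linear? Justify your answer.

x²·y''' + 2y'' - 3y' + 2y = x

Yes. Linear (y and its derivatives appear to the first power only, no products of y terms)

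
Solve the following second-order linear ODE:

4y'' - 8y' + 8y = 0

Characteristic equation: 4r² - 8r + 8 = 0
Divide by 4: r² - 2r + 2 = 0
Roots: r = 1 ± i (complex conjugates)
General solution: y = e^x(C₁cos(x) + C₂sin(x))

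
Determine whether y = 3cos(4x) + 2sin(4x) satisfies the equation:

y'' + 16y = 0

Verification:
y'' = -48cos(4x) - 32sin(4x)
y'' + 16y = 0 ✓

Yes, it is a solution.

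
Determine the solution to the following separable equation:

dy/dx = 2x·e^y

Separating variables and integrating:
-e^(-y) = x² + C

General solution: y = -ln(C - x²)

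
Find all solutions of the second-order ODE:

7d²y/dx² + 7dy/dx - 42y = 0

Characteristic equation: 7r² + 7r - 42 = 0
Divide by 7: r² + r - 6 = 0
Roots: r = 2, -3 (distinct real)
General solution: y = C₁e^(2x) + C₂e^(-3x)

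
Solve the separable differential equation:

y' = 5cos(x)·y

Separating variables and integrating:
ln|y| = 5sin(x) + C

General solution: y = Ce^(5sin(x))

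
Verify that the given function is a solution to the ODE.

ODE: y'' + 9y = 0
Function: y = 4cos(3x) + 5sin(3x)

Verification:
y'' = -36cos(3x) - 45sin(3x)
y'' + 9y = 0 ✓

Yes, it is a solution.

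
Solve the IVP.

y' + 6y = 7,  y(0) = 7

General solution: y = 7/6 + Ce^(-6x)
Applying y(0) = 7: C = 7 - 7/6 = 35/6
Particular solution: y = 7/6 + (35/6)e^(-6x)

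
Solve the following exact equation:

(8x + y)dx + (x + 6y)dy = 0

Verify exactness: ∂M/∂y = ∂N/∂x ✓
Find F(x,y) such that ∂F/∂x = M, ∂F/∂y = N
Solution: 4x² + xy + 3y² = C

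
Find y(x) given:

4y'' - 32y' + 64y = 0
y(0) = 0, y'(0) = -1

General solution: y = (C₁ + C₂x)e^(4x)
Repeated root r = 4
Applying ICs: C₁ = 0, C₂ = -1
Particular solution: y = -xe^(4x)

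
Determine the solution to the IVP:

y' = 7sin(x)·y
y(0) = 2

General solution: y = Ce^(-7cos(x))
Applying IC y(0) = 2:
Particular solution: y = 2e^(7(1-cos(x)))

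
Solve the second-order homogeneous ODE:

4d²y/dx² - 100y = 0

Characteristic equation: 4r² - 100 = 0
Divide by 4: r² - 25 = 0
Roots: r = 5, -5 (distinct real)
General solution: y = C₁e^(5x) + C₂e^(-5x)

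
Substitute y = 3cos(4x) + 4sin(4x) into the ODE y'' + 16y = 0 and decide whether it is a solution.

Verification:
y'' = -48cos(4x) - 64sin(4x)
y'' + 16y = 0 ✓

Yes, it is a solution.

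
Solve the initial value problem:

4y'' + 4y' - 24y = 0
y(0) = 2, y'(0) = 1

General solution: y = C₁e^(2x) + C₂e^(-3x)
Applying ICs: C₁ = 7/5, C₂ = 3/5
Particular solution: y = (7/5)e^(2x) + (3/5)e^(-3x)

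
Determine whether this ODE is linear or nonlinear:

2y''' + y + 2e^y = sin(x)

Nonlinear (e^y is nonlinear in y)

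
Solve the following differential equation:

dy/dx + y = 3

Using integrating factor method:

General solution: y = 3 + Ce^(-x)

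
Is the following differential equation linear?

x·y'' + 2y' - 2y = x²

Yes. Linear (y and its derivatives appear to the first power only, no products of y terms)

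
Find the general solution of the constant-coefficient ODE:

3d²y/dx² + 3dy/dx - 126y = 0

Characteristic equation: 3r² + 3r - 126 = 0
Divide by 3: r² + r - 42 = 0
Roots: r = 6, -7 (distinct real)
General solution: y = C₁e^(6x) + C₂e^(-7x)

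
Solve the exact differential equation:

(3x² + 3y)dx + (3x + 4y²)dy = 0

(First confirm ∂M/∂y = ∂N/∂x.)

Verify exactness: ∂M/∂y = ∂N/∂x ✓
Find F(x,y) such that ∂F/∂x = M, ∂F/∂y = N
Solution: x³ + 3xy + 4y³/3 = C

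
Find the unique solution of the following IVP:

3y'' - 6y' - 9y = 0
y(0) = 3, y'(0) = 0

General solution: y = C₁e^(3x) + C₂e^(-x)
Applying ICs: C₁ = 3/4, C₂ = 9/4
Particular solution: y = (3/4)e^(3x) + (9/4)e^(-x)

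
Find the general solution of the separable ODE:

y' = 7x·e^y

Separating variables and integrating:
-e^(-y) = 7x²/2 + C

General solution: y = -ln(C - 7x²/2)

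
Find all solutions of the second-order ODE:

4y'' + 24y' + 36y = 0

Characteristic equation: 4r² + 24r + 36 = 0
Divide by 4: r² + 6r + 9 = 0
Factored: (r + 3)² = 0
Repeated root: r = -3
General solution: y = (C₁ + C₂x)e^(-3x)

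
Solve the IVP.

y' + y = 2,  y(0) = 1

General solution: y = 2 + Ce^(-x)
Applying y(0) = 1: C = 1 - 2 = -1
Particular solution: y = 2 - e^(-x)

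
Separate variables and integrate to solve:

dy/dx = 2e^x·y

Separating variables and integrating:
ln|y| = 2e^x + C

General solution: y = Ce^(2e^x)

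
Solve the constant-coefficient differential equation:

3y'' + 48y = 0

Characteristic equation: 3r² + 48 = 0
Divide by 3: r² + 16 = 0
Roots: r = ±4i (complex conjugates)
General solution: y = C₁cos(4x) + C₂sin(4x)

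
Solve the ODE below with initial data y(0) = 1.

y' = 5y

General solution: y = Ce^(5x)
Applying IC y(0) = 1:
Particular solution: y = e^(5x)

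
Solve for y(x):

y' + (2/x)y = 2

Using integrating factor method:

General solution: y = (2/3)x + Cx^(-2)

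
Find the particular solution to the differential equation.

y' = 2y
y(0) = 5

General solution: y = Ce^(2x)
Applying IC y(0) = 5:
Particular solution: y = 5e^(2x)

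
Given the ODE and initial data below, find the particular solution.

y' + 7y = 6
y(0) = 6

General solution: y = 6/7 + Ce^(-7x)
Applying y(0) = 6: C = 6 - 6/7 = 36/7
Particular solution: y = 6/7 + (36/7)e^(-7x)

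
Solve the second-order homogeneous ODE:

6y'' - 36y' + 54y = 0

Characteristic equation: 6r² - 36r + 54 = 0
Divide by 6: r² - 6r + 9 = 0
Factored: (r - 3)² = 0
Repeated root: r = 3
General solution: y = (C₁ + C₂x)e^(3x)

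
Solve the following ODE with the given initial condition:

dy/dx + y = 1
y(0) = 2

General solution: y = 1 + Ce^(-x)
Applying y(0) = 2: C = 2 - 1 = 1
Particular solution: y = 1 + e^(-x)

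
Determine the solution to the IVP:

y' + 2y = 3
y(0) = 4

General solution: y = 3/2 + Ce^(-2x)
Applying y(0) = 4: C = 4 - 3/2 = 5/2
Particular solution: y = 3/2 + (5/2)e^(-2x)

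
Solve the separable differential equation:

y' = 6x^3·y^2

Separating variables and integrating:
-1/y = 3x^4/2 + C

General solution: y^-1 = (-3/2)x^4 + C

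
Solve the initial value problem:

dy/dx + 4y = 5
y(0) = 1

General solution: y = 5/4 + Ce^(-4x)
Applying y(0) = 1: C = 1 - 5/4 = -1/4
Particular solution: y = 5/4 - (1/4)e^(-4x)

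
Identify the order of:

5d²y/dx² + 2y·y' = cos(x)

The order is 2 (highest derivative is of order 2).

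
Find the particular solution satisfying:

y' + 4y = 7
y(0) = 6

General solution: y = 7/4 + Ce^(-4x)
Applying y(0) = 6: C = 6 - 7/4 = 17/4
Particular solution: y = 7/4 + (17/4)e^(-4x)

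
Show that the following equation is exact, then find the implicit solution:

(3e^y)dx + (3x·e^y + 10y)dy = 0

Verify exactness: ∂M/∂y = ∂N/∂x ✓
Find F(x,y) such that ∂F/∂x = M, ∂F/∂y = N
Solution: 3x·e^y + 5y² = C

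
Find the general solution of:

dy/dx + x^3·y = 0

Using integrating factor method:

General solution: y = Ce^(-x^4/4)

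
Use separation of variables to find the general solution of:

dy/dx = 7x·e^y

Separating variables and integrating:
-e^(-y) = 7x²/2 + C

General solution: y = -ln(C - 7x²/2)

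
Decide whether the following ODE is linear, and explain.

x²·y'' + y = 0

Linear (y and its derivatives appear to the first power only, no products of y terms)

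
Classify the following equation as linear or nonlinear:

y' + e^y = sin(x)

Nonlinear (e^y is nonlinear in y)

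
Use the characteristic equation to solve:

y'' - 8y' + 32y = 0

Characteristic equation: r² - 8r + 32 = 0
Roots: r = 4 ± 4i (complex conjugates)
General solution: y = e^(4x)(C₁cos(4x) + C₂sin(4x))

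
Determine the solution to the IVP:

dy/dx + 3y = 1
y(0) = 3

General solution: y = 1/3 + Ce^(-3x)
Applying y(0) = 3: C = 3 - 1/3 = 8/3
Particular solution: y = 1/3 + (8/3)e^(-3x)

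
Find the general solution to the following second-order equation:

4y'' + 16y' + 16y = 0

Characteristic equation: 4r² + 16r + 16 = 0
Divide by 4: r² + 4r + 4 = 0
Factored: (r + 2)² = 0
Repeated root: r = -2
General solution: y = (C₁ + C₂x)e^(-2x)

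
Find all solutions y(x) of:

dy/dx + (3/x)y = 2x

Using integrating factor method:

General solution: y = (2/5)x^2 + Cx^(-3)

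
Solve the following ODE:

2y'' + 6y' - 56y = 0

Characteristic equation: 2r² + 6r - 56 = 0
Divide by 2: r² + 3r - 28 = 0
Roots: r = 4, -7 (distinct real)
General solution: y = C₁e^(4x) + C₂e^(-7x)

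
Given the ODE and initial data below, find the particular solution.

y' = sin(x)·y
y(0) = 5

General solution: y = Ce^(-cos(x))
Applying IC y(0) = 5:
Particular solution: y = 5e^(1-cos(x))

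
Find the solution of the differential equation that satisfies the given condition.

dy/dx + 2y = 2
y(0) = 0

General solution: y = 1 + Ce^(-2x)
Applying y(0) = 0: C = 0 - 1 = -1
Particular solution: y = 1 - e^(-2x)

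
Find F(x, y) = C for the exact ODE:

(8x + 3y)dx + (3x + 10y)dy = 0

Verify exactness: ∂M/∂y = ∂N/∂x ✓
Find F(x,y) such that ∂F/∂x = M, ∂F/∂y = N
Solution: 4x² + 3xy + 5y² = C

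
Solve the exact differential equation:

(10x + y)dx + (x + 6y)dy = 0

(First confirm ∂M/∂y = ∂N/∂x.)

Verify exactness: ∂M/∂y = ∂N/∂x ✓
Find F(x,y) such that ∂F/∂x = M, ∂F/∂y = N
Solution: 5x² + xy + 3y² = C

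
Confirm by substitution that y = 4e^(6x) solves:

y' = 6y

Verification:
y = 4e^(6x)
y' = 24e^(6x)
6y = 24e^(6x)
y' = 6y ✓

Yes, it is a solution.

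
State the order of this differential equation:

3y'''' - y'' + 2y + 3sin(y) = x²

The order is 4 (highest derivative is of order 4).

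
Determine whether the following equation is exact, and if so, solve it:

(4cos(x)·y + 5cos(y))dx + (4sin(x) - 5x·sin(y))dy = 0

Verify exactness: ∂M/∂y = ∂N/∂x ✓
Find F(x,y) such that ∂F/∂x = M, ∂F/∂y = N
Solution: 4sin(x)·y + 5x·cos(y) = C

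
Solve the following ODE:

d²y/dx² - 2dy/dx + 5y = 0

Characteristic equation: r² - 2r + 5 = 0
Roots: r = 1 ± 2i (complex conjugates)
General solution: y = e^x(C₁cos(2x) + C₂sin(2x))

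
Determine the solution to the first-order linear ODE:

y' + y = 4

Using integrating factor method:

General solution: y = 4 + Ce^(-x)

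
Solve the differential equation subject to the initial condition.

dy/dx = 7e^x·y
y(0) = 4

General solution: y = Ce^(7e^x)
Applying IC y(0) = 4:
Particular solution: y = 4e^(7(e^x - 1))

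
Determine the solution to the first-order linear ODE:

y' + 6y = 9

Using integrating factor method:

General solution: y = 3/2 + Ce^(-6x)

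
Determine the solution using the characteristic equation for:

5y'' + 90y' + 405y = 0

Characteristic equation: 5r² + 90r + 405 = 0
Divide by 5: r² + 18r + 81 = 0
Factored: (r + 9)² = 0
Repeated root: r = -9
General solution: y = (C₁ + C₂x)e^(-9x)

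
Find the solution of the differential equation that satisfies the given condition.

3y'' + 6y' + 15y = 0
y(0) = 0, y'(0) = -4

General solution: y = e^(-x)(C₁cos(2x) + C₂sin(2x))
Complex roots r = -1 ± 2i
Applying ICs: C₁ = 0, C₂ = -2
Particular solution: y = e^(-x)(-2sin(2x))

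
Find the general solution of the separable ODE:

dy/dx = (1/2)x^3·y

Separating variables and integrating:
ln|y| = x^4/8 + C

General solution: y = Ce^(x^4/8)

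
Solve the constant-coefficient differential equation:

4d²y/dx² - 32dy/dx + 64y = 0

Characteristic equation: 4r² - 32r + 64 = 0
Divide by 4: r² - 8r + 16 = 0
Factored: (r - 4)² = 0
Repeated root: r = 4
General solution: y = (C₁ + C₂x)e^(4x)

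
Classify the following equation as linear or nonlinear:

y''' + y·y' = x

Nonlinear (product y·y')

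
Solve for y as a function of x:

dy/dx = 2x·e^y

Separating variables and integrating:
-e^(-y) = x² + C

General solution: y = -ln(C - x²)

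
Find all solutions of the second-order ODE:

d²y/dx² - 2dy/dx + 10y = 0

Characteristic equation: r² - 2r + 10 = 0
Roots: r = 1 ± 3i (complex conjugates)
General solution: y = e^x(C₁cos(3x) + C₂sin(3x))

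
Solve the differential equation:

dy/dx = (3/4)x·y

Separating variables and integrating:
ln|y| = 3x^2/8 + C

General solution: y = Ce^(3x^2/8)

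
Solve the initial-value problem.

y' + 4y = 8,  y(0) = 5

General solution: y = 2 + Ce^(-4x)
Applying y(0) = 5: C = 5 - 2 = 3
Particular solution: y = 2 + 3e^(-4x)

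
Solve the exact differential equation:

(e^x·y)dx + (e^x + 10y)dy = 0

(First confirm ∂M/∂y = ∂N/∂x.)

Verify exactness: ∂M/∂y = ∂N/∂x ✓
Find F(x,y) such that ∂F/∂x = M, ∂F/∂y = N
Solution: e^x·y + 5y² = C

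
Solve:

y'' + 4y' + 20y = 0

Characteristic equation: r² + 4r + 20 = 0
Roots: r = -2 ± 4i (complex conjugates)
General solution: y = e^(-2x)(C₁cos(4x) + C₂sin(4x))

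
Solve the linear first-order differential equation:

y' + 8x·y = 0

Using integrating factor method:

General solution: y = Ce^(-4x^2)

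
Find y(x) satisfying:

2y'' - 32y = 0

Characteristic equation: 2r² - 32 = 0
Divide by 2: r² - 16 = 0
Roots: r = 4, -4 (distinct real)
General solution: y = C₁e^(4x) + C₂e^(-4x)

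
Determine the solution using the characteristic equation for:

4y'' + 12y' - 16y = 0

Characteristic equation: 4r² + 12r - 16 = 0
Divide by 4: r² + 3r - 4 = 0
Roots: r = 1, -4 (distinct real)
General solution: y = C₁e^x + C₂e^(-4x)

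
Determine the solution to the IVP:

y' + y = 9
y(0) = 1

General solution: y = 9 + Ce^(-x)
Applying y(0) = 1: C = 1 - 9 = -8
Particular solution: y = 9 - 8e^(-x)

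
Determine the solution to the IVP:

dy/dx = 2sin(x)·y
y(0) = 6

General solution: y = Ce^(-2cos(x))
Applying IC y(0) = 6:
Particular solution: y = 6e^(2(1-cos(x)))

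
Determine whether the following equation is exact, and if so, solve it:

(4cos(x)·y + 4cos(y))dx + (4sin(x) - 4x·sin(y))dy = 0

Verify exactness: ∂M/∂y = ∂N/∂x ✓
Find F(x,y) such that ∂F/∂x = M, ∂F/∂y = N
Solution: 4sin(x)·y + 4x·cos(y) = C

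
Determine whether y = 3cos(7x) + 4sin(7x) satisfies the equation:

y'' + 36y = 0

Verification:
y'' = -147cos(7x) - 196sin(7x)
y'' + 36y ≠ 0 (frequency mismatch: got 49 instead of 36)

No, it is not a solution.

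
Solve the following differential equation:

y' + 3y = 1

Using integrating factor method:

General solution: y = 1/3 + Ce^(-3x)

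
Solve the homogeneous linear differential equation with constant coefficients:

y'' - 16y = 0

Characteristic equation: r² - 16 = 0
Roots: r = 4, -4 (distinct real)
General solution: y = C₁e^(4x) + C₂e^(-4x)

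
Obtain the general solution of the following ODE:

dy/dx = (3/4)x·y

Separating variables and integrating:
ln|y| = 3x^2/8 + C

General solution: y = Ce^(3x^2/8)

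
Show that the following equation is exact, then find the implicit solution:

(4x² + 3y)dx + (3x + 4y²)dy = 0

Verify exactness: ∂M/∂y = ∂N/∂x ✓
Find F(x,y) such that ∂F/∂x = M, ∂F/∂y = N
Solution: 4x³/3 + 3xy + 4y³/3 = C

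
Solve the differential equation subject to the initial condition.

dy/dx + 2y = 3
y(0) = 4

General solution: y = 3/2 + Ce^(-2x)
Applying y(0) = 4: C = 4 - 3/2 = 5/2
Particular solution: y = 3/2 + (5/2)e^(-2x)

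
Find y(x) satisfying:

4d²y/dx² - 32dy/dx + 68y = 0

Characteristic equation: 4r² - 32r + 68 = 0
Divide by 4: r² - 8r + 17 = 0
Roots: r = 4 ± i (complex conjugates)
General solution: y = e^(4x)(C₁cos(x) + C₂sin(x))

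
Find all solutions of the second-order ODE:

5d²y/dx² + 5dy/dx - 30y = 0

Characteristic equation: 5r² + 5r - 30 = 0
Divide by 5: r² + r - 6 = 0
Roots: r = 2, -3 (distinct real)
General solution: y = C₁e^(2x) + C₂e^(-3x)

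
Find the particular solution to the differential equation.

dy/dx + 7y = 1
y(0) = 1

General solution: y = 1/7 + Ce^(-7x)
Applying y(0) = 1: C = 1 - 1/7 = 6/7
Particular solution: y = 1/7 + (6/7)e^(-7x)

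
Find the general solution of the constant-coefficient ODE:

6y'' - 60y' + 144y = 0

Characteristic equation: 6r² - 60r + 144 = 0
Divide by 6: r² - 10r + 24 = 0
Roots: r = 4, 6 (distinct real)
General solution: y = C₁e^(4x) + C₂e^(6x)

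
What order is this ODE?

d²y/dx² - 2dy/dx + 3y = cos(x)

The order is 2 (highest derivative is of order 2).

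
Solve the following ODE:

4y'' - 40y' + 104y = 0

Characteristic equation: 4r² - 40r + 104 = 0
Divide by 4: r² - 10r + 26 = 0
Roots: r = 5 ± i (complex conjugates)
General solution: y = e^(5x)(C₁cos(x) + C₂sin(x))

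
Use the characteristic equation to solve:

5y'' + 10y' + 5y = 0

Characteristic equation: 5r² + 10r + 5 = 0
Divide by 5: r² + 2r + 1 = 0
Factored: (r + 1)² = 0
Repeated root: r = -1
General solution: y = (C₁ + C₂x)e^(-x)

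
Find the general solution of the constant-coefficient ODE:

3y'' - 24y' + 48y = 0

Characteristic equation: 3r² - 24r + 48 = 0
Divide by 3: r² - 8r + 16 = 0
Factored: (r - 4)² = 0
Repeated root: r = 4
General solution: y = (C₁ + C₂x)e^(4x)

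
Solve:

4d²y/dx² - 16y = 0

Characteristic equation: 4r² - 16 = 0
Divide by 4: r² - 4 = 0
Roots: r = 2, -2 (distinct real)
General solution: y = C₁e^(2x) + C₂e^(-2x)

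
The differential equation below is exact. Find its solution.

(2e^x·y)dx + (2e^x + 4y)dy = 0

Verify exactness: ∂M/∂y = ∂N/∂x ✓
Find F(x,y) such that ∂F/∂x = M, ∂F/∂y = N
Solution: 2e^x·y + 2y² = C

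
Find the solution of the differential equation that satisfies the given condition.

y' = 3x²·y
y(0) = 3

General solution: y = Ce^(x³)
Applying IC y(0) = 3:
Particular solution: y = 3e^(x³)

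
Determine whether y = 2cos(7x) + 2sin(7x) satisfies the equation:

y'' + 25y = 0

Verification:
y'' = -98cos(7x) - 98sin(7x)
y'' + 25y ≠ 0 (frequency mismatch: got 49 instead of 25)

No, it is not a solution.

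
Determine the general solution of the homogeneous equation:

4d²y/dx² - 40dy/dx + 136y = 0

Characteristic equation: 4r² - 40r + 136 = 0
Divide by 4: r² - 10r + 34 = 0
Roots: r = 5 ± 3i (complex conjugates)
General solution: y = e^(5x)(C₁cos(3x) + C₂sin(3x))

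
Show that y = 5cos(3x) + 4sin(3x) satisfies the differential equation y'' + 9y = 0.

Verification:
y'' = -45cos(3x) - 36sin(3x)
y'' + 9y = 0 ✓

Yes, it is a solution.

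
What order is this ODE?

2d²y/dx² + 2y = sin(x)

The order is 2 (highest derivative is of order 2).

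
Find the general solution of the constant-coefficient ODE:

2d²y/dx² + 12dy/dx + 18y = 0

Characteristic equation: 2r² + 12r + 18 = 0
Divide by 2: r² + 6r + 9 = 0
Factored: (r + 3)² = 0
Repeated root: r = -3
General solution: y = (C₁ + C₂x)e^(-3x)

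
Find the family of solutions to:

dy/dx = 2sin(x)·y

Separating variables and integrating:
ln|y| = -2cos(x) + C

General solution: y = Ce^(-2cos(x))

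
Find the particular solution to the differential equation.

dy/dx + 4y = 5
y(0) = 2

General solution: y = 5/4 + Ce^(-4x)
Applying y(0) = 2: C = 2 - 5/4 = 3/4
Particular solution: y = 5/4 + (3/4)e^(-4x)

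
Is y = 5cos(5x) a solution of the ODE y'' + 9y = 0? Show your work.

Verification:
y'' = -125cos(5x)
y'' + 9y ≠ 0 (frequency mismatch: got 25 instead of 9)

No, it is not a solution.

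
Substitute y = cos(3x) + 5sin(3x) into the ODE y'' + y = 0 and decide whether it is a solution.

Verification:
y'' = -9cos(3x) - 45sin(3x)
y'' + y ≠ 0 (frequency mismatch: got 9 instead of 1)

No, it is not a solution.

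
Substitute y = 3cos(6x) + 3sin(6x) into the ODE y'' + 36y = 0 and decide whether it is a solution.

Verification:
y'' = -108cos(6x) - 108sin(6x)
y'' + 36y = 0 ✓

Yes, it is a solution.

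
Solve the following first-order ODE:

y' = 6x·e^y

Separating variables and integrating:
-e^(-y) = 3x² + C

General solution: y = -ln(C - 3x²)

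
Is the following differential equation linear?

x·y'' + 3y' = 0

Yes. Linear (y and its derivatives appear to the first power only, no products of y terms)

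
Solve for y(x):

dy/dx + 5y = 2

Using integrating factor method:

General solution: y = 2/5 + Ce^(-5x)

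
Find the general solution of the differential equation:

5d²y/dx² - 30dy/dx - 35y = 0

Characteristic equation: 5r² - 30r - 35 = 0
Divide by 5: r² - 6r - 7 = 0
Roots: r = 7, -1 (distinct real)
General solution: y = C₁e^(7x) + C₂e^(-x)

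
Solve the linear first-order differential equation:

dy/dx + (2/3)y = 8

Using integrating factor method:

General solution: y = 12 + Ce^(-2x/3)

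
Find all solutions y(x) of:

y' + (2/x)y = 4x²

Using integrating factor method:

General solution: y = (4/5)x^3 + Cx^(-2)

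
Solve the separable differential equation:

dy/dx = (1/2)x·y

Separating variables and integrating:
ln|y| = x^2/4 + C

General solution: y = Ce^(x^2/4)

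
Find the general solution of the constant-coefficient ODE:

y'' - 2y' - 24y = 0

Characteristic equation: r² - 2r - 24 = 0
Roots: r = 6, -4 (distinct real)
General solution: y = C₁e^(6x) + C₂e^(-4x)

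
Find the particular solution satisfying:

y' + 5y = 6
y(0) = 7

General solution: y = 6/5 + Ce^(-5x)
Applying y(0) = 7: C = 7 - 6/5 = 29/5
Particular solution: y = 6/5 + (29/5)e^(-5x)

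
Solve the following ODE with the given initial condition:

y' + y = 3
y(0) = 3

General solution: y = 3 + Ce^(-x)
Applying y(0) = 3: C = 3 - 3 = 0
Particular solution: y = 3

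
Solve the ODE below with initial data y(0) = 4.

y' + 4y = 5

General solution: y = 5/4 + Ce^(-4x)
Applying y(0) = 4: C = 4 - 5/4 = 11/4
Particular solution: y = 5/4 + (11/4)e^(-4x)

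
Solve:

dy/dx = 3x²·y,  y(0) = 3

General solution: y = Ce^(x³)
Applying IC y(0) = 3:
Particular solution: y = 3e^(x³)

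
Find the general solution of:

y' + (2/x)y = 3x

Using integrating factor method:

General solution: y = (3/4)x^2 + Cx^(-2)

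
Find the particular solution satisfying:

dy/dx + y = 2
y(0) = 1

General solution: y = 2 + Ce^(-x)
Applying y(0) = 1: C = 1 - 2 = -1
Particular solution: y = 2 - e^(-x)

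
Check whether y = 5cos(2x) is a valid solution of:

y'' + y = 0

Verification:
y'' = -20cos(2x)
y'' + y ≠ 0 (frequency mismatch: got 4 instead of 1)

No, it is not a solution.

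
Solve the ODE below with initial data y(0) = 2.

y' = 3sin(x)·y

General solution: y = Ce^(-3cos(x))
Applying IC y(0) = 2:
Particular solution: y = 2e^(3(1-cos(x)))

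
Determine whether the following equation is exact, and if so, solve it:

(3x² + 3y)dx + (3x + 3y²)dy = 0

Verify exactness: ∂M/∂y = ∂N/∂x ✓
Find F(x,y) such that ∂F/∂x = M, ∂F/∂y = N
Solution: x³ + 3xy + y³ = C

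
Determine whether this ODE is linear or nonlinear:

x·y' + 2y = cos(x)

Linear (y and its derivatives appear to the first power only, no products of y terms)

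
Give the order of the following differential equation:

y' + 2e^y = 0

The order is 1 (highest derivative is of order 1).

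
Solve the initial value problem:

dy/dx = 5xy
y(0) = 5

General solution: y = Ce^(5x²/2)
Applying IC y(0) = 5:
Particular solution: y = 5e^(5x²/2)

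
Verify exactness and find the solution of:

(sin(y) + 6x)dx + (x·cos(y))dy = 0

Verify exactness: ∂M/∂y = ∂N/∂x ✓
Find F(x,y) such that ∂F/∂x = M, ∂F/∂y = N
Solution: x·sin(y) + 3x² = C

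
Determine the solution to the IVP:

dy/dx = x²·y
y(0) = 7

General solution: y = Ce^(x³/3)
Applying IC y(0) = 7:
Particular solution: y = 7e^(x³/3)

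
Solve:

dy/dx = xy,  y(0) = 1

General solution: y = Ce^(x²/2)
Applying IC y(0) = 1:
Particular solution: y = e^(x²/2)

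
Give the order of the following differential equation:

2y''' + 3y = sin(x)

The order is 3 (highest derivative is of order 3).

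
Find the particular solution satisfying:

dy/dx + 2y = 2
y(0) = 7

General solution: y = 1 + Ce^(-2x)
Applying y(0) = 7: C = 7 - 1 = 6
Particular solution: y = 1 + 6e^(-2x)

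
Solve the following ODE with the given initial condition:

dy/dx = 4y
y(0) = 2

General solution: y = Ce^(4x)
Applying IC y(0) = 2:
Particular solution: y = 2e^(4x)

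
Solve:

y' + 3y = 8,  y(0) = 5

General solution: y = 8/3 + Ce^(-3x)
Applying y(0) = 5: C = 5 - 8/3 = 7/3
Particular solution: y = 8/3 + (7/3)e^(-3x)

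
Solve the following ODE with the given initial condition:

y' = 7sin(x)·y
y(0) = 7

General solution: y = Ce^(-7cos(x))
Applying IC y(0) = 7:
Particular solution: y = 7e^(7(1-cos(x)))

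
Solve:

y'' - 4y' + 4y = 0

Characteristic equation: r² - 4r + 4 = 0
Factored: (r - 2)² = 0
Repeated root: r = 2
General solution: y = (C₁ + C₂x)e^(2x)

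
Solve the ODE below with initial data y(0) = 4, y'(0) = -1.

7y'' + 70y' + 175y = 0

General solution: y = (C₁ + C₂x)e^(-5x)
Repeated root r = -5
Applying ICs: C₁ = 4, C₂ = 19
Particular solution: y = (4 + 19x)e^(-5x)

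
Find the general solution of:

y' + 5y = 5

Using integrating factor method:

General solution: y = 1 + Ce^(-5x)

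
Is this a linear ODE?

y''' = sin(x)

Yes. Linear (y and its derivatives appear to the first power only, no products of y terms)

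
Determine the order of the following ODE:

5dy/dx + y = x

The order is 1 (highest derivative is of order 1).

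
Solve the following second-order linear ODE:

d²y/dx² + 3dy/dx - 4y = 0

Characteristic equation: r² + 3r - 4 = 0
Roots: r = 1, -4 (distinct real)
General solution: y = C₁e^x + C₂e^(-4x)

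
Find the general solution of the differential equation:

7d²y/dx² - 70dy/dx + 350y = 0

Characteristic equation: 7r² - 70r + 350 = 0
Divide by 7: r² - 10r + 50 = 0
Roots: r = 5 ± 5i (complex conjugates)
General solution: y = e^(5x)(C₁cos(5x) + C₂sin(5x))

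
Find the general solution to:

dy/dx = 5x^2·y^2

Separating variables and integrating:
-1/y = 5x^3/3 + C

General solution: y^-1 = (-5/3)x^3 + C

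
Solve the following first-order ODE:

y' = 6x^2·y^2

Separating variables and integrating:
-1/y = 2x^3 + C

General solution: y^-1 = -2x^3 + C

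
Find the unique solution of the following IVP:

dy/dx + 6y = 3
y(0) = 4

General solution: y = 1/2 + Ce^(-6x)
Applying y(0) = 4: C = 4 - 1/2 = 7/2
Particular solution: y = 1/2 + (7/2)e^(-6x)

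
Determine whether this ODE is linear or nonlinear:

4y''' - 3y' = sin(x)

Linear (y and its derivatives appear to the first power only, no products of y terms)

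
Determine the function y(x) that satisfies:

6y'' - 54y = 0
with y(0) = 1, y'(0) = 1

General solution: y = C₁e^(3x) + C₂e^(-3x)
Applying ICs: C₁ = 2/3, C₂ = 1/3
Particular solution: y = (2/3)e^(3x) + (1/3)e^(-3x)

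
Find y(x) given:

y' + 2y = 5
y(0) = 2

General solution: y = 5/2 + Ce^(-2x)
Applying y(0) = 2: C = 2 - 5/2 = -1/2
Particular solution: y = 5/2 - (1/2)e^(-2x)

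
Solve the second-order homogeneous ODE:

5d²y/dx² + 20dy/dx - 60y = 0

Characteristic equation: 5r² + 20r - 60 = 0
Divide by 5: r² + 4r - 12 = 0
Roots: r = 2, -6 (distinct real)
General solution: y = C₁e^(2x) + C₂e^(-6x)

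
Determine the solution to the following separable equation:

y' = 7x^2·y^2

Separating variables and integrating:
-1/y = 7x^3/3 + C

General solution: y^-1 = (-7/3)x^3 + C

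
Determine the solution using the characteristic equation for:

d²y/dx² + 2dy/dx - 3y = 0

Characteristic equation: r² + 2r - 3 = 0
Roots: r = 1, -3 (distinct real)
General solution: y = C₁e^x + C₂e^(-3x)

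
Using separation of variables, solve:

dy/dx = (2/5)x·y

Separating variables and integrating:
ln|y| = x^2/5 + C

General solution: y = Ce^(x^2/5)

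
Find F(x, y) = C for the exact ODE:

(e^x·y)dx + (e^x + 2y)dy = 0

Verify exactness: ∂M/∂y = ∂N/∂x ✓
Find F(x,y) such that ∂F/∂x = M, ∂F/∂y = N
Solution: e^x·y + y² = C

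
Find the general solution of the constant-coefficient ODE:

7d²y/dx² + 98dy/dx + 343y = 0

Characteristic equation: 7r² + 98r + 343 = 0
Divide by 7: r² + 14r + 49 = 0
Factored: (r + 7)² = 0
Repeated root: r = -7
General solution: y = (C₁ + C₂x)e^(-7x)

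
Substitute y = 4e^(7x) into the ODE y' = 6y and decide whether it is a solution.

Verification:
y = 4e^(7x)
y' = 28e^(7x)
But 6y = 24e^(7x)
y' ≠ 6y — the derivative does not match

No, it is not a solution.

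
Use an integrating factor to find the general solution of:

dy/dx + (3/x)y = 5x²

Using integrating factor method:

General solution: y = (5/6)x^3 + Cx^(-3)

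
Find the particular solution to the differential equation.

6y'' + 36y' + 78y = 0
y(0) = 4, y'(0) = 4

General solution: y = e^(-3x)(C₁cos(2x) + C₂sin(2x))
Complex roots r = -3 ± 2i
Applying ICs: C₁ = 4, C₂ = 8
Particular solution: y = e^(-3x)(4cos(2x) + 8sin(2x))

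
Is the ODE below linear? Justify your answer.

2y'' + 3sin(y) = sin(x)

No. Nonlinear (sin(y) is nonlinear in y)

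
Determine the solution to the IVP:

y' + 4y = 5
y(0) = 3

General solution: y = 5/4 + Ce^(-4x)
Applying y(0) = 3: C = 3 - 5/4 = 7/4
Particular solution: y = 5/4 + (7/4)e^(-4x)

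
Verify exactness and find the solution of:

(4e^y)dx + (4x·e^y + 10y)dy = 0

Verify exactness: ∂M/∂y = ∂N/∂x ✓
Find F(x,y) such that ∂F/∂x = M, ∂F/∂y = N
Solution: 4x·e^y + 5y² = C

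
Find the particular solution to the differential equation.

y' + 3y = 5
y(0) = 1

General solution: y = 5/3 + Ce^(-3x)
Applying y(0) = 1: C = 1 - 5/3 = -2/3
Particular solution: y = 5/3 - (2/3)e^(-3x)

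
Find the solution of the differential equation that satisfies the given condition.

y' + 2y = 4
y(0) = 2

General solution: y = 2 + Ce^(-2x)
Applying y(0) = 2: C = 2 - 2 = 0
Particular solution: y = 2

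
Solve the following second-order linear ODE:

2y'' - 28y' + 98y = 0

Characteristic equation: 2r² - 28r + 98 = 0
Divide by 2: r² - 14r + 49 = 0
Factored: (r - 7)² = 0
Repeated root: r = 7
General solution: y = (C₁ + C₂x)e^(7x)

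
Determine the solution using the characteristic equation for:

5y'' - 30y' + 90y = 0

Characteristic equation: 5r² - 30r + 90 = 0
Divide by 5: r² - 6r + 18 = 0
Roots: r = 3 ± 3i (complex conjugates)
General solution: y = e^(3x)(C₁cos(3x) + C₂sin(3x))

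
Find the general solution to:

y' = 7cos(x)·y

Separating variables and integrating:
ln|y| = 7sin(x) + C

General solution: y = Ce^(7sin(x))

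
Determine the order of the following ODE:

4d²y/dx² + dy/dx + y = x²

The order is 2 (highest derivative is of order 2).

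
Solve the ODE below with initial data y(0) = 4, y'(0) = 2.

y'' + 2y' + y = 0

General solution: y = (C₁ + C₂x)e^(-x)
Repeated root r = -1
Applying ICs: C₁ = 4, C₂ = 6
Particular solution: y = (4 + 6x)e^(-x)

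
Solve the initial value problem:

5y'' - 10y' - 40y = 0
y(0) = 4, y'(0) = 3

General solution: y = C₁e^(4x) + C₂e^(-2x)
Applying ICs: C₁ = 11/6, C₂ = 13/6
Particular solution: y = (11/6)e^(4x) + (13/6)e^(-2x)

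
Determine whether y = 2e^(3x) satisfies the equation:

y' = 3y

Verification:
y = 2e^(3x)
y' = 6e^(3x)
3y = 6e^(3x)
y' = 3y ✓

Yes, it is a solution.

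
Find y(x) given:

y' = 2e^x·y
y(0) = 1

General solution: y = Ce^(2e^x)
Applying IC y(0) = 1:
Particular solution: y = e^(2(e^x - 1))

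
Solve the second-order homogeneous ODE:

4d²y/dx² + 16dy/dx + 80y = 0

Characteristic equation: 4r² + 16r + 80 = 0
Divide by 4: r² + 4r + 20 = 0
Roots: r = -2 ± 4i (complex conjugates)
General solution: y = e^(-2x)(C₁cos(4x) + C₂sin(4x))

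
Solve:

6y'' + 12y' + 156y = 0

Characteristic equation: 6r² + 12r + 156 = 0
Divide by 6: r² + 2r + 26 = 0
Roots: r = -1 ± 5i (complex conjugates)
General solution: y = e^(-x)(C₁cos(5x) + C₂sin(5x))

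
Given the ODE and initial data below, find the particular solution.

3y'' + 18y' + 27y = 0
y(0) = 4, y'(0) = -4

General solution: y = (C₁ + C₂x)e^(-3x)
Repeated root r = -3
Applying ICs: C₁ = 4, C₂ = 8
Particular solution: y = (4 + 8x)e^(-3x)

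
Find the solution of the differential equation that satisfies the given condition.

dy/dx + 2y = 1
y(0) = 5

General solution: y = 1/2 + Ce^(-2x)
Applying y(0) = 5: C = 5 - 1/2 = 9/2
Particular solution: y = 1/2 + (9/2)e^(-2x)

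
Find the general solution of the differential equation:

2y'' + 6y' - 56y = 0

Characteristic equation: 2r² + 6r - 56 = 0
Divide by 2: r² + 3r - 28 = 0
Roots: r = 4, -7 (distinct real)
General solution: y = C₁e^(4x) + C₂e^(-7x)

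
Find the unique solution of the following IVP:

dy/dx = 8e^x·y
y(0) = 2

General solution: y = Ce^(8e^x)
Applying IC y(0) = 2:
Particular solution: y = 2e^(8(e^x - 1))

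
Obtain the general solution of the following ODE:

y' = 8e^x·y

Separating variables and integrating:
ln|y| = 8e^x + C

General solution: y = Ce^(8e^x)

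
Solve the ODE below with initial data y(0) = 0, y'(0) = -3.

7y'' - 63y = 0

General solution: y = C₁e^(3x) + C₂e^(-3x)
Applying ICs: C₁ = -1/2, C₂ = 1/2
Particular solution: y = -(1/2)e^(3x) + (1/2)e^(-3x)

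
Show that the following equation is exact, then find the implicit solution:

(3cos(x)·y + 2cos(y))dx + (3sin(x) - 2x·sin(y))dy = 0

Verify exactness: ∂M/∂y = ∂N/∂x ✓
Find F(x,y) such that ∂F/∂x = M, ∂F/∂y = N
Solution: 3sin(x)·y + 2x·cos(y) = C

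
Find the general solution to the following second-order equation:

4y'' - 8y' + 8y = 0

Characteristic equation: 4r² - 8r + 8 = 0
Divide by 4: r² - 2r + 2 = 0
Roots: r = 1 ± i (complex conjugates)
General solution: y = e^x(C₁cos(x) + C₂sin(x))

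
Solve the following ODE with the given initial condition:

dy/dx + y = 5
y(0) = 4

General solution: y = 5 + Ce^(-x)
Applying y(0) = 4: C = 4 - 5 = -1
Particular solution: y = 5 - e^(-x)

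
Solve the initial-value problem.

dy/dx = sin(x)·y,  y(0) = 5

General solution: y = Ce^(-cos(x))
Applying IC y(0) = 5:
Particular solution: y = 5e^(1-cos(x))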